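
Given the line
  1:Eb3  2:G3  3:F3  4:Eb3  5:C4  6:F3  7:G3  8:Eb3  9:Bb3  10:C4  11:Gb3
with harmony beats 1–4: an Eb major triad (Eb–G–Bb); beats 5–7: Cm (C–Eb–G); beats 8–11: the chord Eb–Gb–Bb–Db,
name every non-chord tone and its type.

The harmony at that moment is Eb major triad (Eb, G, Bb); F3 is not a chord tone.
It is approached by step down from G3 and left by step down to Eb3.
Step in, step out in the same direction — a passing tone.
The harmony at that moment is C minor triad (C, Eb, G); F3 is not a chord tone.
It is approached by leap down from C4 and left by step up to G3.
Leap in, step out — an appoggiatura.
The harmony at that moment is Eb minor seventh chord (Eb, Gb, Bb, Db); C4 is not a chord tone.
It is approached by step up from Bb3 and left by leap down to Gb3.
Step in, leap out — an escape tone.

F3 (beat 3) — passing tone; F3 (beat 6) — appoggiatura; C4 (beat 10) — escape tone.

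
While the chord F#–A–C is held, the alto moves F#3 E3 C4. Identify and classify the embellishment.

E3 is an escape tone.

The harmony at that moment is F# diminished triad (F#, A, C); E3 is not a chord tone.
It is approached by step down from F#3 and left by leap up to C4.
Step in, leap out — an escape tone.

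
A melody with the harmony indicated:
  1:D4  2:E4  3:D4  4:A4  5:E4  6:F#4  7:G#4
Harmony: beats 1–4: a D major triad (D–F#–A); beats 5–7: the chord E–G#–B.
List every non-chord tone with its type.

E4 (beat 2) — neighbor tone; F#4 (beat 6) — passing tone.

The harmony at that moment is D major triad (D, F#, A); E4 is not a chord tone.
It is approached by step up from D4 and left by step down to D4.
Step away and step back to the same note — a neighbor tone (upper neighbor).
The harmony at that moment is E major triad (E, G#, B); F#4 is not a chord tone.
It is approached by step up from E4 and left by step up to G#4.
Step in, step out in the same direction — a passing tone.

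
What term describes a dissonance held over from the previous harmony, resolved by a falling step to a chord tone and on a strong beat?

Approach: by preparation — the pitch is first a chord tone, then held (tied or repeated) while the harmony changes under it. Departure: down by step. Metric position: strong.
A prepared dissonance that resolves downward by step — a suspension. (The same figure resolving upward would be a retardation.)

Suspension.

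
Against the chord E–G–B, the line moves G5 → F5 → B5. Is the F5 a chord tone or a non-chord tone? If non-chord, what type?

The harmony at that moment is E minor triad (E, G, B); F5 is not a chord tone.
It is approached by step down from G5 and left by leap up to B5.
Step in, leap out — an escape tone.

Non-chord tone — an escape tone.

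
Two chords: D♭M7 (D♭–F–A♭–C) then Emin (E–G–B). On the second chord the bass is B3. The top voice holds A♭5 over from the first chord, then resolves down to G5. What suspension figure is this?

7–6 suspension.

At the second chord the bass is B3. The suspended A♭5 lies a seventh above the bass; after resolving down by step to G5, the interval above the bass becomes a sixth.
Suspension figures are named by those two intervals: 7–6.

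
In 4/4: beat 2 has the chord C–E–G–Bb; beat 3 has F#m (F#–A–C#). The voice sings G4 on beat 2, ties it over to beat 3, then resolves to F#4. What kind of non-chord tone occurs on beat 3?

The harmony at that moment is F# minor triad (F#, A, C#); G4 is not a chord tone.
It is held over (the same pitch as the preceding G4) and left by step down to F#4.
Held over from the previous chord and resolving down by step — a suspension.

Suspension.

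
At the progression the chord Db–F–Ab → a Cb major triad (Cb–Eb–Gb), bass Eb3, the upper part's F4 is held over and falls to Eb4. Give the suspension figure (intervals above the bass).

At the second chord the bass is Eb3. The suspended F4 lies a ninth above the bass; after resolving down by step to Eb4, the interval above the bass becomes an octave.
Suspension figures are named by those two intervals: 9–8.

9–8 suspension.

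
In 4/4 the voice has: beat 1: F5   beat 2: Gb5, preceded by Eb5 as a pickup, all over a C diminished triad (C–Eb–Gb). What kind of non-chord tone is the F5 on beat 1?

The harmony at that moment is C diminished triad (C, Eb, Gb); F5 is not a chord tone.
It is approached by step up from Eb5 and left by step up to Gb5.
Step in, step out in the same direction — a passing tone.

Passing tone.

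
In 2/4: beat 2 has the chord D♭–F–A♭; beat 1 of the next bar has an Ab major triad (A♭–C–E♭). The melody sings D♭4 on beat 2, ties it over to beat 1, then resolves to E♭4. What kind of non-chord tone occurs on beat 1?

The harmony at that moment is A♭ major triad (A♭, C, E♭); D♭4 is not a chord tone.
It is held over (the same pitch as the preceding D♭4) and left by step up to E♭4.
Held over from the previous chord and resolving up by step — a retardation.

Retardation.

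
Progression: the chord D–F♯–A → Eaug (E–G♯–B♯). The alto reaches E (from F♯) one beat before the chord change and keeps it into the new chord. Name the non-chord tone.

E is an anticipation.

The harmony at that moment is D major triad (D, F♯, A); E is not a chord tone.
It is approached by step down from F♯ and then sustained as the same pitch into the next harmony.
Arriving early and becoming a chord tone when the harmony changes — an anticipation.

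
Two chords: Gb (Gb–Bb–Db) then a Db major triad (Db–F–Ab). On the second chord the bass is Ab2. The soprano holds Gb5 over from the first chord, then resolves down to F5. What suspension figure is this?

7–6 suspension.

At the second chord the bass is Ab2. The suspended Gb5 lies a seventh above the bass; after resolving down by step to F5, the interval above the bass becomes a sixth.
Suspension figures are named by those two intervals: 7–6.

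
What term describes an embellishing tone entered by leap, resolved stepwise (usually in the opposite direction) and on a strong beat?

Appoggiatura.

Approach: by leap. Departure: by step. Metric position: strong.
Leap in, step out, in a metrically strong position — an appoggiatura. (It is the mirror image of the escape tone, which steps in and leaps out from a weak position.)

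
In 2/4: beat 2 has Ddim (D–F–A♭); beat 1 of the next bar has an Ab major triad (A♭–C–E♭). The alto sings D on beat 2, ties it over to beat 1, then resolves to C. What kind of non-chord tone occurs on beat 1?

Suspension.

The harmony at that moment is A♭ major triad (A♭, C, E♭); D is not a chord tone.
It is held over (the same pitch as the preceding D) and left by step down to C.
Held over from the previous chord and resolving down by step — a suspension.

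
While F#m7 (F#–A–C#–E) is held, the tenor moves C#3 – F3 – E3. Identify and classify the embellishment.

The harmony at that moment is F# minor seventh chord (F#, A, C#, E); F3 is not a chord tone.
It is approached by leap up from C#3 and left by step down to E3.
Leap in, step out — an appoggiatura.

F3 is an appoggiatura.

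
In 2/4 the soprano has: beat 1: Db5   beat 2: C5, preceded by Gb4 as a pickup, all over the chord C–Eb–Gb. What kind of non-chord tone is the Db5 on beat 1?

The harmony at that moment is C diminished triad (C, Eb, Gb); Db5 is not a chord tone.
It is approached by leap up from Gb4 and left by step down to C5.
Leap in, step out, metrically accented — an appoggiatura.

Appoggiatura.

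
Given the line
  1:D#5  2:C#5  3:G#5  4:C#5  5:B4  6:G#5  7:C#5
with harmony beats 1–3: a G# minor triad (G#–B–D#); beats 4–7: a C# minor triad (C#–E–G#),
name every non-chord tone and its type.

C#5 (beat 2) — escape tone; B4 (beat 5) — escape tone.

The harmony at that moment is G# minor triad (G#, B, D#); C#5 is not a chord tone.
It is approached by step down from D#5 and left by leap up to G#5.
Step in, leap out — an escape tone.
The harmony at that moment is C# minor triad (C#, E, G#); B4 is not a chord tone.
It is approached by step down from C#5 and left by leap up to G#5.
Step in, leap out — an escape tone.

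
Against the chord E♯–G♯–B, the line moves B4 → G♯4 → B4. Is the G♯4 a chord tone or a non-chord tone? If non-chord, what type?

E# diminished triad contains E♯, G♯, B; G♯ is the third, so it is a chord tone.

Chord tone (the third of E# diminished triad).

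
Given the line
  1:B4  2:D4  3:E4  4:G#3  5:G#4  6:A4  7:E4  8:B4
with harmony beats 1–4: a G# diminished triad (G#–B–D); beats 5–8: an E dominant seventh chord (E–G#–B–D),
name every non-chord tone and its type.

The harmony at that moment is G# diminished triad (G#, B, D); E4 is not a chord tone.
It is approached by step up from D4 and left by leap down to G#3.
Step in, leap out — an escape tone.
The harmony at that moment is E dominant seventh chord (E, G#, B, D); A4 is not a chord tone.
It is approached by step up from G#4 and left by leap down to E4.
Step in, leap out — an escape tone.

E4 (beat 3) — escape tone; A4 (beat 6) — escape tone.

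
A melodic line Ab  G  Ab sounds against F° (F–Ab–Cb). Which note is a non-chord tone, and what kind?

The harmony at that moment is F diminished triad (F, Ab, Cb); G is not a chord tone.
It is approached by step down from Ab and left by step up to Ab.
Step away and step back to the same note — a neighbor tone (lower neighbor).

G is a neighbor tone.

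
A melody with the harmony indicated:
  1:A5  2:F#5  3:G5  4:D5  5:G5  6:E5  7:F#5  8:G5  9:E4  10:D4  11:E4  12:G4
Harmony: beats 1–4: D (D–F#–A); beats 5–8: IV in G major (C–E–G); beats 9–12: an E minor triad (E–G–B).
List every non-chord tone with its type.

G5 (beat 3) — escape tone; F#5 (beat 7) — passing tone; D4 (beat 10) — neighbor tone.

The harmony at that moment is D major triad (D, F#, A); G5 is not a chord tone.
It is approached by step up from F#5 and left by leap down to D5.
Step in, leap out — an escape tone.
The harmony at that moment is C major triad (C, E, G); F#5 is not a chord tone.
It is approached by step up from E5 and left by step up to G5.
Step in, step out in the same direction — a passing tone.
The harmony at that moment is E minor triad (E, G, B); D4 is not a chord tone.
It is approached by step down from E4 and left by step up to E4.
Step away and step back to the same note — a neighbor tone (lower neighbor).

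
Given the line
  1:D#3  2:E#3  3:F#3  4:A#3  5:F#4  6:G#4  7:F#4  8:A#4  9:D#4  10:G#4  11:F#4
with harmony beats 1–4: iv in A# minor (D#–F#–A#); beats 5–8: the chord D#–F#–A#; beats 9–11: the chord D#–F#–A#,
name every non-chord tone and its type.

E#3 (beat 2) — passing tone; G#4 (beat 6) — neighbor tone; G#4 (beat 10) — appoggiatura.

The harmony at that moment is D# minor triad (D#, F#, A#); E#3 is not a chord tone.
It is approached by step up from D#3 and left by step up to F#3.
Step in, step out in the same direction — a passing tone.
The harmony at that moment is D# minor triad (D#, F#, A#); G#4 is not a chord tone.
It is approached by step up from F#4 and left by step down to F#4.
Step away and step back to the same note — a neighbor tone (upper neighbor).
The harmony at that moment is D# minor triad (D#, F#, A#); G#4 is not a chord tone.
It is approached by leap up from D#4 and left by step down to F#4.
Leap in, step out — an appoggiatura.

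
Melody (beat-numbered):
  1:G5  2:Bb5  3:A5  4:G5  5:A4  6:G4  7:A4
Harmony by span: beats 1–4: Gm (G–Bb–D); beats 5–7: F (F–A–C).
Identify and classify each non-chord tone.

The harmony at that moment is G minor triad (G, Bb, D); A5 is not a chord tone.
It is approached by step down from Bb5 and left by step down to G5.
Step in, step out in the same direction — a passing tone.
The harmony at that moment is F major triad (F, A, C); G4 is not a chord tone.
It is approached by step down from A4 and left by step up to A4.
Step away and step back to the same note — a neighbor tone (lower neighbor).

A5 (beat 3) — passing tone; G4 (beat 6) — neighbor tone.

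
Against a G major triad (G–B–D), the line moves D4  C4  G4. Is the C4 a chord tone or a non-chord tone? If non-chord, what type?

Non-chord tone — an escape tone.

The harmony at that moment is G major triad (G, B, D); C4 is not a chord tone.
It is approached by step down from D4 and left by leap up to G4.
Step in, leap out — an escape tone.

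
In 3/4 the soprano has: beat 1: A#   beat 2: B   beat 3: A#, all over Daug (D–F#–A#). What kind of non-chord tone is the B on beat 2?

Upper neighbor tone.

The harmony at that moment is D augmented triad (D, F#, A#); B is not a chord tone.
It is approached by step up from A# and left by step down to A#.
Step away and step back to the same note — a neighbor tone (upper neighbor).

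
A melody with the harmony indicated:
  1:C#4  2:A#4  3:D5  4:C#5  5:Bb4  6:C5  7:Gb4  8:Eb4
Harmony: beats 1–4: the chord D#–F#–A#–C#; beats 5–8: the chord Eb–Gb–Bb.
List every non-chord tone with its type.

D5 (beat 3) — appoggiatura; C5 (beat 6) — escape tone.

The harmony at that moment is D# minor seventh chord (D#, F#, A#, C#); D5 is not a chord tone.
It is approached by leap up from A#4 and left by step down to C#5.
Leap in, step out — an appoggiatura.
The harmony at that moment is Eb minor triad (Eb, Gb, Bb); C5 is not a chord tone.
It is approached by step up from Bb4 and left by leap down to Gb4.
Step in, leap out — an escape tone.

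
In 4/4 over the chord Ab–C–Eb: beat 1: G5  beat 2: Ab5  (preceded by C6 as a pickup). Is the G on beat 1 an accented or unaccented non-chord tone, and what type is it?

The harmony at that moment is Ab major triad (Ab, C, Eb); G5 is not a chord tone.
It is approached by leap down from C6 and left by step up to Ab5.
Leap in, step out — an appoggiatura.
It falls on the downbeat, so it is accented.

Accented appoggiatura.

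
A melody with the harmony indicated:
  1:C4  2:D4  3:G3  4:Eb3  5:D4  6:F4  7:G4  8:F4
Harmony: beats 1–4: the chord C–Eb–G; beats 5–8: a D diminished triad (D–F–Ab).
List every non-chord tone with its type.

D4 (beat 2) — escape tone; G4 (beat 7) — neighbor tone.

The harmony at that moment is C minor triad (C, Eb, G); D4 is not a chord tone.
It is approached by step up from C4 and left by leap down to G3.
Step in, leap out — an escape tone.
The harmony at that moment is D diminished triad (D, F, Ab); G4 is not a chord tone.
It is approached by step up from F4 and left by step down to F4.
Step away and step back to the same note — a neighbor tone (upper neighbor).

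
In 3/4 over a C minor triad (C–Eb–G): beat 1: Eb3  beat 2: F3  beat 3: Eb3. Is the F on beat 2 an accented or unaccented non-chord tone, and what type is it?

Unaccented neighbor tone.

The harmony at that moment is C minor triad (C, Eb, G); F3 is not a chord tone.
It is approached by step up from Eb3 and left by step down to Eb3.
Step away and step back to the same note — a neighbor tone (upper neighbor).
It falls on a weak beat, so it is unaccented.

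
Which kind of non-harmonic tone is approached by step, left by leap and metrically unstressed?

Approach: by step. Departure: by leap. Metric position: weak.
Step in, leap out, from a weak position — an escape tone (échappée). (It is the mirror image of the appoggiatura, which leaps in and steps out on a strong beat.)

Escape tone.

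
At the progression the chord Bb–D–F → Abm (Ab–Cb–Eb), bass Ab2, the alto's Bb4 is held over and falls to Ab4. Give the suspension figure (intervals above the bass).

At the second chord the bass is Ab2. The suspended Bb4 lies a ninth above the bass; after resolving down by step to Ab4, the interval above the bass becomes an octave.
Suspension figures are named by those two intervals: 9–8.

9–8 suspension.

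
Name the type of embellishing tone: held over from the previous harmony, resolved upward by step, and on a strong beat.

Retardation.

Approach: by preparation — the pitch is first a chord tone, then held (tied or repeated) while the harmony changes under it. Departure: up by step. Metric position: strong.
A prepared dissonance that resolves upward by step — a retardation. (The same figure resolving downward would be a suspension.)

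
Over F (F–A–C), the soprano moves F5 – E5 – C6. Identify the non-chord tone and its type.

The harmony at that moment is F major triad (F, A, C); E5 is not a chord tone.
It is approached by step down from F5 and left by leap up to C6.
Step in, leap out — an escape tone.

E5 is an escape tone.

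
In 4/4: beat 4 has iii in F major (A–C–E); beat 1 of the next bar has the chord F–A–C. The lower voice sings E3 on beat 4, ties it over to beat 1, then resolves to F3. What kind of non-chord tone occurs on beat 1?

The harmony at that moment is F major triad (F, A, C); E3 is not a chord tone.
It is held over (the same pitch as the preceding E3) and left by step up to F3.
Held over from the previous chord and resolving up by step — a retardation.

Retardation.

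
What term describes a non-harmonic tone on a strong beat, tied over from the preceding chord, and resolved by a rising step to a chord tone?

Retardation.

Approach: by preparation — the pitch is first a chord tone, then held (tied or repeated) while the harmony changes under it. Departure: up by step. Metric position: strong.
A prepared dissonance that resolves upward by step — a retardation. (The same figure resolving downward would be a suspension.)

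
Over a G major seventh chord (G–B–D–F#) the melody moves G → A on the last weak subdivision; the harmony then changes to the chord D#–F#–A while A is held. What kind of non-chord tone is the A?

The harmony at that moment is G major seventh chord (G, B, D, F#); A is not a chord tone.
It is approached by step up from G and then sustained as the same pitch into the next harmony.
Arriving early and becoming a chord tone when the harmony changes — an anticipation.

A is an anticipation.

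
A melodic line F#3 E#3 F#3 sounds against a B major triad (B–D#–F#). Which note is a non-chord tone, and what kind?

The harmony at that moment is B major triad (B, D#, F#); E#3 is not a chord tone.
It is approached by step down from F#3 and left by step up to F#3.
Step away and step back to the same note — a neighbor tone (lower neighbor).

E#3 is a neighbor tone.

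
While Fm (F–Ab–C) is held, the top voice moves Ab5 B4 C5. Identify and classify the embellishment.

The harmony at that moment is F minor triad (F, Ab, C); B4 is not a chord tone.
It is approached by leap down from Ab5 and left by step up to C5.
Leap in, step out — an appoggiatura.

B4 is an appoggiatura.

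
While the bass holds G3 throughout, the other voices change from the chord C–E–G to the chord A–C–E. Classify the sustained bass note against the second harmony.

The harmony at that moment is A minor triad (A, C, E); G3 is not a chord tone.
It is held over (the same pitch as the preceding G3) and then sustained as the same pitch into the next harmony.
Sustained through a change of harmony — a pedal tone.

Pedal tone (pedal point).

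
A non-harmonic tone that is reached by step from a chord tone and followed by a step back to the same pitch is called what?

Approach: by step. Departure: by step in the opposite direction, back to the starting pitch.
Stepwise on both sides but reversing to return to the same chord tone — a neighbor tone. (Had it continued onward in the same direction it would be a passing tone instead.)

Neighbor tone.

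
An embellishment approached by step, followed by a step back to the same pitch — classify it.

Approach: by step. Departure: by step in the opposite direction, back to the starting pitch.
Stepwise on both sides but reversing to return to the same chord tone — a neighbor tone. (Had it continued onward in the same direction it would be a passing tone instead.)

Neighbor tone.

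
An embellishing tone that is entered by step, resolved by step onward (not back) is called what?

Passing tone.

Approach: by step. Departure: by step, continuing in the same direction.
Stepwise on both sides with no change of direction means the note fills in the space between two different chord tones — a passing tone. (Had it turned back to its starting note it would be a neighbor tone instead.)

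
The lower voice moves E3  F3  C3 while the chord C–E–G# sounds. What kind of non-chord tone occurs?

F3 is an escape tone.

The harmony at that moment is C augmented triad (C, E, G#); F3 is not a chord tone.
It is approached by step up from E3 and left by leap down to C3.
Step in, leap out — an escape tone.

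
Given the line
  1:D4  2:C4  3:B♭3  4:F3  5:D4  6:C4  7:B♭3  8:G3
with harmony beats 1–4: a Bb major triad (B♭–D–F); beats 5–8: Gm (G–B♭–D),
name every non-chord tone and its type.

The harmony at that moment is B♭ major triad (B♭, D, F); C4 is not a chord tone.
It is approached by step down from D4 and left by step down to B♭3.
Step in, step out in the same direction — a passing tone.
The harmony at that moment is G minor triad (G, B♭, D); C4 is not a chord tone.
It is approached by step down from D4 and left by step down to B♭3.
Step in, step out in the same direction — a passing tone.

C4 (beat 2) — passing tone; C4 (beat 6) — passing tone.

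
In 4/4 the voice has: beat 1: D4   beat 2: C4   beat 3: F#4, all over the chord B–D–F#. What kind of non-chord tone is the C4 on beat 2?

The harmony at that moment is B minor triad (B, D, F#); C4 is not a chord tone.
It is approached by step down from D4 and left by leap up to F#4.
Step in, leap out, on a weak beat — an escape tone.

Escape tone.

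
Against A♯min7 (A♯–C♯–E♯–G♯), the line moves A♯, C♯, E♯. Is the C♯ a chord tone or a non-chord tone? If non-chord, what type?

A# minor seventh chord contains A♯, C♯, E♯, G♯; C♯ is the third, so it is a chord tone.

Chord tone (the third of A# minor seventh chord).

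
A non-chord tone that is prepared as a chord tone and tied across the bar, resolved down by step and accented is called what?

Approach: by preparation — the pitch is first a chord tone, then held (tied or repeated) while the harmony changes under it. Departure: down by step. Metric position: strong.
A prepared dissonance that resolves downward by step — a suspension. (The same figure resolving upward would be a retardation.)

Suspension.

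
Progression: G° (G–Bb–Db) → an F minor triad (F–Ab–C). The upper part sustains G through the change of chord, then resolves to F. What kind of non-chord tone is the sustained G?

The harmony at that moment is F minor triad (F, Ab, C); G is not a chord tone.
It is held over (the same pitch as the preceding G) and left by step down to F.
Held over from the previous chord and resolving down by step — a suspension.

G is a suspension.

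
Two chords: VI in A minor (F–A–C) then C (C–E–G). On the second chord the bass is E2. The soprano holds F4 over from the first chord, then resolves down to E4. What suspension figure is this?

At the second chord the bass is E2. The suspended F4 lies a ninth above the bass; after resolving down by step to E4, the interval above the bass becomes an octave.
Suspension figures are named by those two intervals: 9–8.

9–8 suspension.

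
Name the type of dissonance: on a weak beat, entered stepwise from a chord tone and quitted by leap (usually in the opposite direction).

Approach: by step. Departure: by leap. Metric position: weak.
Step in, leap out, from a weak position — an escape tone (échappée). (It is the mirror image of the appoggiatura, which leaps in and steps out on a strong beat.)

Escape tone.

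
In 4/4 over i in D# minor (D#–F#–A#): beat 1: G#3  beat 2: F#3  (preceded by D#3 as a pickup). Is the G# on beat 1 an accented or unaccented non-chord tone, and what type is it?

The harmony at that moment is D# minor triad (D#, F#, A#); G#3 is not a chord tone.
It is approached by leap up from D#3 and left by step down to F#3.
Leap in, step out — an appoggiatura.
It falls on the downbeat, so it is accented.

Accented appoggiatura.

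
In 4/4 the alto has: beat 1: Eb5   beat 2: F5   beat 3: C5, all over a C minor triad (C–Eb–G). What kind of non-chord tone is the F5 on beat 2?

The harmony at that moment is C minor triad (C, Eb, G); F5 is not a chord tone.
It is approached by step up from Eb5 and left by leap down to C5.
Step in, leap out, on a weak beat — an escape tone.

Escape tone.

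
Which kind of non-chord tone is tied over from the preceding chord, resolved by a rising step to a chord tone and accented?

Retardation.

Approach: by preparation — the pitch is first a chord tone, then held (tied or repeated) while the harmony changes under it. Departure: up by step. Metric position: strong.
A prepared dissonance that resolves upward by step — a retardation. (The same figure resolving downward would be a suspension.)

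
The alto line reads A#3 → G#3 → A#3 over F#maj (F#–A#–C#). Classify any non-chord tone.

The harmony at that moment is F# major triad (F#, A#, C#); G#3 is not a chord tone.
It is approached by step down from A#3 and left by step up to A#3.
Step away and step back to the same note — a neighbor tone (lower neighbor).

G#3 is a neighbor tone.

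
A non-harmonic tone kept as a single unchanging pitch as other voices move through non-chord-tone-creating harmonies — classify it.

Pedal tone.

Approach: none. Departure: none — a single pitch is sustained while the chords change around it, passing through harmonies that do not contain it.
No melodic motion at all; the dissonance is created entirely by the moving harmonies against the stationary note — a pedal tone (pedal point).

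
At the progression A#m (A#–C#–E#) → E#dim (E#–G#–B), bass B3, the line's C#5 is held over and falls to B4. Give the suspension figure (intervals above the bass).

9–8 suspension.

At the second chord the bass is B3. The suspended C#5 lies a ninth above the bass; after resolving down by step to B4, the interval above the bass becomes an octave.
Suspension figures are named by those two intervals: 9–8.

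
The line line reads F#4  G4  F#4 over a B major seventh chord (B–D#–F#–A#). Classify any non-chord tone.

G4 is a neighbor tone.

The harmony at that moment is B major seventh chord (B, D#, F#, A#); G4 is not a chord tone.
It is approached by step up from F#4 and left by step down to F#4.
Step away and step back to the same note — a neighbor tone (upper neighbor).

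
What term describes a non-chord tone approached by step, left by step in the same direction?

Passing tone.

Approach: by step. Departure: by step, continuing in the same direction.
Stepwise on both sides with no change of direction means the note fills in the space between two different chord tones — a passing tone. (Had it turned back to its starting note it would be a neighbor tone instead.)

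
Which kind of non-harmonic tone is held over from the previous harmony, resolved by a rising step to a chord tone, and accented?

Approach: by preparation — the pitch is first a chord tone, then held (tied or repeated) while the harmony changes under it. Departure: up by step. Metric position: strong.
A prepared dissonance that resolves upward by step — a retardation. (The same figure resolving downward would be a suspension.)

Retardation.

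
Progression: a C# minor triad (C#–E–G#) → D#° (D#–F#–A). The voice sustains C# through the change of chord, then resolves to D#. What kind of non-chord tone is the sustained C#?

C# is a retardation.

The harmony at that moment is D# diminished triad (D#, F#, A); C# is not a chord tone.
It is held over (the same pitch as the preceding C#) and left by step up to D#.
Held over from the previous chord and resolving up by step — a retardation.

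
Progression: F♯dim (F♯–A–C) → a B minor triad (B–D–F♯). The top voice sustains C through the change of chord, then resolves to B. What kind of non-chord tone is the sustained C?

The harmony at that moment is B minor triad (B, D, F♯); C is not a chord tone.
It is held over (the same pitch as the preceding C) and left by step down to B.
Held over from the previous chord and resolving down by step — a suspension.

C is a suspension.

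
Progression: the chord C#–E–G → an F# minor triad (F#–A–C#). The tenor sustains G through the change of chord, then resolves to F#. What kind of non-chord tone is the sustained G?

The harmony at that moment is F# minor triad (F#, A, C#); G is not a chord tone.
It is held over (the same pitch as the preceding G) and left by step down to F#.
Held over from the previous chord and resolving down by step — a suspension.

G is a suspension.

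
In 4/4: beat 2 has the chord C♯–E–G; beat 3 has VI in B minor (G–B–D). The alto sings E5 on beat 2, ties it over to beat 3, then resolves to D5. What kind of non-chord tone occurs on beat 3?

Suspension.

The harmony at that moment is G major triad (G, B, D); E5 is not a chord tone.
It is held over (the same pitch as the preceding E5) and left by step down to D5.
Held over from the previous chord and resolving down by step — a suspension.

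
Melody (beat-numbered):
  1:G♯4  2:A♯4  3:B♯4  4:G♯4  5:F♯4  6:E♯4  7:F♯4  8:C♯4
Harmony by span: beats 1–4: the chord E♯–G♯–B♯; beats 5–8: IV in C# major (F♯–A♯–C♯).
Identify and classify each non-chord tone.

A♯4 (beat 2) — passing tone; E♯4 (beat 6) — neighbor tone.

The harmony at that moment is E♯ minor triad (E♯, G♯, B♯); A♯4 is not a chord tone.
It is approached by step up from G♯4 and left by step up to B♯4.
Step in, step out in the same direction — a passing tone.
The harmony at that moment is F♯ major triad (F♯, A♯, C♯); E♯4 is not a chord tone.
It is approached by step down from F♯4 and left by step up to F♯4.
Step away and step back to the same note — a neighbor tone (lower neighbor).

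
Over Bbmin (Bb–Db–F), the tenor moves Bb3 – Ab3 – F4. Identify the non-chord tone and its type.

The harmony at that moment is Bb minor triad (Bb, Db, F); Ab3 is not a chord tone.
It is approached by step down from Bb3 and left by leap up to F4.
Step in, leap out — an escape tone.

Ab3 is an escape tone.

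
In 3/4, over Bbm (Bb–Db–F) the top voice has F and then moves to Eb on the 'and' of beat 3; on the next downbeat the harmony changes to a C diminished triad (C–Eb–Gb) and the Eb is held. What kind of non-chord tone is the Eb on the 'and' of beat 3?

Anticipation.

The harmony at that moment is Bb minor triad (Bb, Db, F); Eb is not a chord tone.
It is approached by step down from F and then sustained as the same pitch into the next harmony.
Arriving early and becoming a chord tone when the harmony changes — an anticipation.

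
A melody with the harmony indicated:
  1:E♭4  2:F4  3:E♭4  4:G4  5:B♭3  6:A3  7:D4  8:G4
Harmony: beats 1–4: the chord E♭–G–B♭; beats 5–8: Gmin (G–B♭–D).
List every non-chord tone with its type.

F4 (beat 2) — neighbor tone; A3 (beat 6) — escape tone.

The harmony at that moment is E♭ major triad (E♭, G, B♭); F4 is not a chord tone.
It is approached by step up from E♭4 and left by step down to E♭4.
Step away and step back to the same note — a neighbor tone (upper neighbor).
The harmony at that moment is G minor triad (G, B♭, D); A3 is not a chord tone.
It is approached by step down from B♭3 and left by leap up to D4.
Step in, leap out — an escape tone.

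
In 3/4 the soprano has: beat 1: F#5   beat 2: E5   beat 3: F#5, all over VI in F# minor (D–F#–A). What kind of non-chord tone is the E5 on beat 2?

The harmony at that moment is D major triad (D, F#, A); E5 is not a chord tone.
It is approached by step down from F#5 and left by step up to F#5.
Step away and step back to the same note — a neighbor tone (lower neighbor).

Lower neighbor tone.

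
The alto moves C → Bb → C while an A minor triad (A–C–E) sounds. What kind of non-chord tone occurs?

Bb is a neighbor tone.

The harmony at that moment is A minor triad (A, C, E); Bb is not a chord tone.
It is approached by step down from C and left by step up to C.
Step away and step back to the same note — a neighbor tone (lower neighbor).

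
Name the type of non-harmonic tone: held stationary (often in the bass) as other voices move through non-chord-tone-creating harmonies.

Approach: none. Departure: none — a single pitch is sustained while the chords change around it, passing through harmonies that do not contain it.
No melodic motion at all; the dissonance is created entirely by the moving harmonies against the stationary note — a pedal tone (pedal point).

Pedal tone.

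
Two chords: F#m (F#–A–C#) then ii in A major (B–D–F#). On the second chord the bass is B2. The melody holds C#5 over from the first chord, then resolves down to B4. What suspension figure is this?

9–8 suspension.

At the second chord the bass is B2. The suspended C#5 lies a ninth above the bass; after resolving down by step to B4, the interval above the bass becomes an octave.
Suspension figures are named by those two intervals: 9–8.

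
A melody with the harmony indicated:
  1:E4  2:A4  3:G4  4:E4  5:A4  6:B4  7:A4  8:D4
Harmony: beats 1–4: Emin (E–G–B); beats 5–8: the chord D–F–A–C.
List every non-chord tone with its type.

A4 (beat 2) — appoggiatura; B4 (beat 6) — neighbor tone.

The harmony at that moment is E minor triad (E, G, B); A4 is not a chord tone.
It is approached by leap up from E4 and left by step down to G4.
Leap in, step out — an appoggiatura.
The harmony at that moment is D minor seventh chord (D, F, A, C); B4 is not a chord tone.
It is approached by step up from A4 and left by step down to A4.
Step away and step back to the same note — a neighbor tone (upper neighbor).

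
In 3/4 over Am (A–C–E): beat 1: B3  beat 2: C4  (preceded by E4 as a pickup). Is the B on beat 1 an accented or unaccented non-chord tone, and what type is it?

The harmony at that moment is A minor triad (A, C, E); B3 is not a chord tone.
It is approached by leap down from E4 and left by step up to C4.
Leap in, step out — an appoggiatura.
It falls on the downbeat, so it is accented.

Accented appoggiatura.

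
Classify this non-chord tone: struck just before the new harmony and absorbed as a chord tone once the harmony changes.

Approach: ahead of the chord change (typically by step), so it is dissonant against the current harmony. Departure: none — the same pitch is restated or held and is a chord tone of the new harmony.
Dissonant first, consonant once the harmony catches up: the note simply arrives early — an anticipation. (The reverse timing, consonant first and dissonant after the change, would be a suspension or retardation.)

Anticipation.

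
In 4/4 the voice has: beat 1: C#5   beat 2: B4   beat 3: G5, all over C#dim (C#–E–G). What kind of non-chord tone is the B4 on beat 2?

The harmony at that moment is C# diminished triad (C#, E, G); B4 is not a chord tone.
It is approached by step down from C#5 and left by leap up to G5.
Step in, leap out, on a weak beat — an escape tone.

Escape tone.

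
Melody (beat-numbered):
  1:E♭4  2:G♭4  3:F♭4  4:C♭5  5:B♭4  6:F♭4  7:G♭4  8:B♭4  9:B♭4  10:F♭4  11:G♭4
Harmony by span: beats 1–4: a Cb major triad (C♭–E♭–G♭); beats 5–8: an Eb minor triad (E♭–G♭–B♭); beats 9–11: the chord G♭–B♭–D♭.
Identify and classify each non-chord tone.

The harmony at that moment is C♭ major triad (C♭, E♭, G♭); F♭4 is not a chord tone.
It is approached by step down from G♭4 and left by leap up to C♭5.
Step in, leap out — an escape tone.
The harmony at that moment is E♭ minor triad (E♭, G♭, B♭); F♭4 is not a chord tone.
It is approached by leap down from B♭4 and left by step up to G♭4.
Leap in, step out — an appoggiatura.
The harmony at that moment is G♭ major triad (G♭, B♭, D♭); F♭4 is not a chord tone.
It is approached by leap down from B♭4 and left by step up to G♭4.
Leap in, step out — an appoggiatura.

F♭4 (beat 3) — escape tone; F♭4 (beat 6) — appoggiatura; F♭4 (beat 10) — appoggiatura.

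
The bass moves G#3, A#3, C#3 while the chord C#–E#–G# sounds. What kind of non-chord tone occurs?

The harmony at that moment is C# major triad (C#, E#, G#); A#3 is not a chord tone.
It is approached by step up from G#3 and left by leap down to C#3.
Step in, leap out — an escape tone.

A#3 is an escape tone.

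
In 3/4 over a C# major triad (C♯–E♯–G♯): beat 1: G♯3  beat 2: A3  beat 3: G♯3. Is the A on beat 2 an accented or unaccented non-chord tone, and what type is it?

The harmony at that moment is C♯ major triad (C♯, E♯, G♯); A3 is not a chord tone.
It is approached by step up from G♯3 and left by step down to G♯3.
Step away and step back to the same note — a neighbor tone (upper neighbor).
It falls on a weak beat, so it is unaccented.

Unaccented neighbor tone.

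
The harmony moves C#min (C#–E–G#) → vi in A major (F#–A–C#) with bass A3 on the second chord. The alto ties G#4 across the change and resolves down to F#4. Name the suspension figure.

7–6 suspension.

At the second chord the bass is A3. The suspended G#4 lies a seventh above the bass; after resolving down by step to F#4, the interval above the bass becomes a sixth.
Suspension figures are named by those two intervals: 7–6.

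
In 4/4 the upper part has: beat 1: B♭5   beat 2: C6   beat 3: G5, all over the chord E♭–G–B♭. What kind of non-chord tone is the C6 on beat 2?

The harmony at that moment is E♭ major triad (E♭, G, B♭); C6 is not a chord tone.
It is approached by step up from B♭5 and left by leap down to G5.
Step in, leap out, on a weak beat — an escape tone.

Escape tone.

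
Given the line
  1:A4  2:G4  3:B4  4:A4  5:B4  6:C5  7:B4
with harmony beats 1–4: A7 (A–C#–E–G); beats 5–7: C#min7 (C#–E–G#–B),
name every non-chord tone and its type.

The harmony at that moment is A dominant seventh chord (A, C#, E, G); B4 is not a chord tone.
It is approached by leap up from G4 and left by step down to A4.
Leap in, step out — an appoggiatura.
The harmony at that moment is C# minor seventh chord (C#, E, G#, B); C5 is not a chord tone.
It is approached by step up from B4 and left by step down to B4.
Step away and step back to the same note — a neighbor tone (upper neighbor).

B4 (beat 3) — appoggiatura; C5 (beat 6) — neighbor tone.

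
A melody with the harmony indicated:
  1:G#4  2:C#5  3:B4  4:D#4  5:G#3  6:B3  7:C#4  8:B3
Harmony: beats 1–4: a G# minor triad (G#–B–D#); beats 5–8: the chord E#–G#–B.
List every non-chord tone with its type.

C#5 (beat 2) — appoggiatura; C#4 (beat 7) — neighbor tone.

The harmony at that moment is G# minor triad (G#, B, D#); C#5 is not a chord tone.
It is approached by leap up from G#4 and left by step down to B4.
Leap in, step out — an appoggiatura.
The harmony at that moment is E# diminished triad (E#, G#, B); C#4 is not a chord tone.
It is approached by step up from B3 and left by step down to B3.
Step away and step back to the same note — a neighbor tone (upper neighbor).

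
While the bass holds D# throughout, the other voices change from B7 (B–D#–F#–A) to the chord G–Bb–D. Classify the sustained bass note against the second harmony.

Pedal tone (pedal point).

The harmony at that moment is G minor triad (G, Bb, D); D# is not a chord tone.
It is held over (the same pitch as the preceding D#) and then sustained as the same pitch into the next harmony.
Sustained through a change of harmony — a pedal tone.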